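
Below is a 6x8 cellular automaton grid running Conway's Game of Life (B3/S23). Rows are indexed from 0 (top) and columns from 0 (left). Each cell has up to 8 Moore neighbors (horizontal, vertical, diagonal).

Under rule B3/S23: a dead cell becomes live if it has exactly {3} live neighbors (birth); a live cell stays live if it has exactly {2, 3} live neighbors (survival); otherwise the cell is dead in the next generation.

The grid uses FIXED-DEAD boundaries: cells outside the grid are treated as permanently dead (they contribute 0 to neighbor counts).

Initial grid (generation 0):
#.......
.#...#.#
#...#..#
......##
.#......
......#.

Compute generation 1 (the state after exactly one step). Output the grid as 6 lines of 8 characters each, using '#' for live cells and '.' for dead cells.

Simulating step by step:
Generation 0 (given above): 11 live cells
Generation 1: 9 live cells
(generation 1 grid is the final answer)

Answer: ........
##....#.
.....#.#
......##
......##
........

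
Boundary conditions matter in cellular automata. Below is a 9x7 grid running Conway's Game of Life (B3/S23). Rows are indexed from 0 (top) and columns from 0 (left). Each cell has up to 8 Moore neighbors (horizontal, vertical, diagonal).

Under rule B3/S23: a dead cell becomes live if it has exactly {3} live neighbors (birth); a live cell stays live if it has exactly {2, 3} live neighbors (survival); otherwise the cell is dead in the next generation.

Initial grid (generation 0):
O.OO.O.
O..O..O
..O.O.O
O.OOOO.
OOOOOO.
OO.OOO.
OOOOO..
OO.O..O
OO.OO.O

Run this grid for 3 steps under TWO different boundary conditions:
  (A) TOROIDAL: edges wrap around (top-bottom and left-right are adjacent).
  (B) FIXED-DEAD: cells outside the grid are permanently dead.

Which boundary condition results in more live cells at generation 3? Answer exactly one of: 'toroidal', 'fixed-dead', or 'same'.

Under TOROIDAL boundary, generation 3:
.......
.......
.......
.......
.......
.......
.......
.......
.......
Population = 0

Under FIXED-DEAD boundary, generation 3:
..O....
..O.OOO
....O..
.....OO
.......
.......
.......
.......
.......
Population = 8

Comparison: toroidal=0, fixed-dead=8 -> fixed-dead

Answer: fixed-dead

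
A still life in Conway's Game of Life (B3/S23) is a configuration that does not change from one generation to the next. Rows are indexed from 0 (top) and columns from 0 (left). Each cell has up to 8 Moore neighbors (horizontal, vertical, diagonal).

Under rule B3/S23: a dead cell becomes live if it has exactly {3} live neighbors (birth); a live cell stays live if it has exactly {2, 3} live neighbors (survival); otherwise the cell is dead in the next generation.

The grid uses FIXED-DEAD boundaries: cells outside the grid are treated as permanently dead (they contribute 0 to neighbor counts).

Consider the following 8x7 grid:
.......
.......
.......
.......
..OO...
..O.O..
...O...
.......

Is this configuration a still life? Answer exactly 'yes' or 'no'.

Compute generation 1 and compare to generation 0 (given above):
Generation 1:
.......
.......
.......
.......
..OO...
..O.O..
...O...
.......
The grids are IDENTICAL -> still life.

Answer: yes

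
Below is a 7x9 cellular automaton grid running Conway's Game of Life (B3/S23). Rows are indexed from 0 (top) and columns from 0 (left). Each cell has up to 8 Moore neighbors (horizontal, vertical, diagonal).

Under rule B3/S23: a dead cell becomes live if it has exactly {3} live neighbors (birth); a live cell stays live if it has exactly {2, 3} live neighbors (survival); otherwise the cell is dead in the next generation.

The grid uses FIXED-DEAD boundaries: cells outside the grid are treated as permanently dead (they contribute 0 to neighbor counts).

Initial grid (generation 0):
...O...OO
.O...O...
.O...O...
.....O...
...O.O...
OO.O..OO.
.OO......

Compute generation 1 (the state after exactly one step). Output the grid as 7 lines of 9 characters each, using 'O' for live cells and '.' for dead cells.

Simulating step by step:
Generation 0 (given above): 17 live cells
Generation 1: 18 live cells
(generation 1 grid is the final answer)

Answer: .........
..O.O.O..
....OOO..
.....OO..
..O..O...
OO.OO.O..
OOO......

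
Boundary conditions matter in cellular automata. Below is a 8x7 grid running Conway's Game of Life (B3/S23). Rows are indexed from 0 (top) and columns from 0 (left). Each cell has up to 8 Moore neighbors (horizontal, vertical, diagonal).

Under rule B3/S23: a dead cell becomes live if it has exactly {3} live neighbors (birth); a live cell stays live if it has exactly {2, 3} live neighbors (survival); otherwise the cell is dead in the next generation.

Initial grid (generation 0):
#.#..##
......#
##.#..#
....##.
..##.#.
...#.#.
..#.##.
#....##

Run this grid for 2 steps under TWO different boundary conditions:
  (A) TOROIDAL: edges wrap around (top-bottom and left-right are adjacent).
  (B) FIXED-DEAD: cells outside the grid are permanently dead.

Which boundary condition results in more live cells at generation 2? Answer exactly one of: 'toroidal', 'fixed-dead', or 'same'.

Under TOROIDAL boundary, generation 2:
.##....
##.....
#....##
.###...
.##....
..##.##
....#.#
..#....
Population = 19

Under FIXED-DEAD boundary, generation 2:
.....##
......#
.#....#
..##...
..#....
..##.##
.......
....##.
Population = 14

Comparison: toroidal=19, fixed-dead=14 -> toroidal

Answer: toroidal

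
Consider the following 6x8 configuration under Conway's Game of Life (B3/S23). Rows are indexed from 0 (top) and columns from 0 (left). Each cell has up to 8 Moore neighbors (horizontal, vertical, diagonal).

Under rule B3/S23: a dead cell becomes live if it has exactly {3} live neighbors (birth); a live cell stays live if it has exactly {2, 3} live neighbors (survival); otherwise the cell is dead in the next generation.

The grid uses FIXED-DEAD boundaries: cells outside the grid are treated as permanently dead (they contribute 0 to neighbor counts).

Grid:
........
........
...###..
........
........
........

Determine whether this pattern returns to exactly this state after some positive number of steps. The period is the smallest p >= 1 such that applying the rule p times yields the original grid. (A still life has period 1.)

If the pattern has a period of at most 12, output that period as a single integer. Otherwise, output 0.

Simulating and comparing each generation to the original:
Gen 0 (original, given above): 3 live cells
Gen 1: 3 live cells, differs from original
Gen 2: 3 live cells, MATCHES original -> period = 2

Answer: 2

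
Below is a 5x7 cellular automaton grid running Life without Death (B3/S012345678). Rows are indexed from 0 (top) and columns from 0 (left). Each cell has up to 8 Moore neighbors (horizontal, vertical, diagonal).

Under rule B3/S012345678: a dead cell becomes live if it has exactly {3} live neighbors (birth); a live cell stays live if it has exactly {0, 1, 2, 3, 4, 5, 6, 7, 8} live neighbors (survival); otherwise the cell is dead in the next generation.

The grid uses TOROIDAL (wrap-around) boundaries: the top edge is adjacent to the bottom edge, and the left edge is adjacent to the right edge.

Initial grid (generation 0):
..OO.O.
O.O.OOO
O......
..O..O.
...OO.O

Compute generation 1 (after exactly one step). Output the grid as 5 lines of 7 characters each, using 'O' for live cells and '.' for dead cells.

Answer: OOOO.O.
O.O.OOO
O..OO..
..OOOOO
...OO.O

Derivation:
Simulating step by step:
Generation 0 (given above): 14 live cells
Generation 1: 21 live cells
(generation 1 grid is the final answer)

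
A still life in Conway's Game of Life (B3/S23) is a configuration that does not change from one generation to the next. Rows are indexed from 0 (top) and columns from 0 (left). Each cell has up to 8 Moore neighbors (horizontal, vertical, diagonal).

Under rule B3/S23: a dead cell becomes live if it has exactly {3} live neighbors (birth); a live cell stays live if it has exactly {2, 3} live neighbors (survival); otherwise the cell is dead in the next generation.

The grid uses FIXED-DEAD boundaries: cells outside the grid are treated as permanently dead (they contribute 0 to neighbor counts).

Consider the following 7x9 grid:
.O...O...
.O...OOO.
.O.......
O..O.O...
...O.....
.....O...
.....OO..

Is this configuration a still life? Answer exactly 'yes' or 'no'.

Compute generation 1 and compare to generation 0 (given above):
Generation 1:
.....O...
OOO..OO..
OOO.OO...
..O.O....
.........
....OOO..
.....OO..
Cell (0,1) differs: gen0=1 vs gen1=0 -> NOT a still life.

Answer: no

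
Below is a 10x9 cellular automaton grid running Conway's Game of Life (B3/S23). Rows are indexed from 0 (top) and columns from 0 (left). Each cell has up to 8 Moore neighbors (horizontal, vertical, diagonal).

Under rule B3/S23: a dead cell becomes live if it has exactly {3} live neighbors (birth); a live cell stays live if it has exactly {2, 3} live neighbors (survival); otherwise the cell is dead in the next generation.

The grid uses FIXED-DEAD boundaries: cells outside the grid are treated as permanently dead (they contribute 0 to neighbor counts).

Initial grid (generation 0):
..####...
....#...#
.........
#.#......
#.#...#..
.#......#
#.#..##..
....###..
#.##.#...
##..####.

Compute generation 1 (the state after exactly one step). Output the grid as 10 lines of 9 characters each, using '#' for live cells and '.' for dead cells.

Answer: ...###...
....##...
.........
.........
#.#......
#.#..###.
.#..#.##.
..#......
#.##...#.
#######..

Derivation:
Simulating step by step:
Generation 0 (given above): 30 live cells
Generation 1: 28 live cells
(generation 1 grid is the final answer)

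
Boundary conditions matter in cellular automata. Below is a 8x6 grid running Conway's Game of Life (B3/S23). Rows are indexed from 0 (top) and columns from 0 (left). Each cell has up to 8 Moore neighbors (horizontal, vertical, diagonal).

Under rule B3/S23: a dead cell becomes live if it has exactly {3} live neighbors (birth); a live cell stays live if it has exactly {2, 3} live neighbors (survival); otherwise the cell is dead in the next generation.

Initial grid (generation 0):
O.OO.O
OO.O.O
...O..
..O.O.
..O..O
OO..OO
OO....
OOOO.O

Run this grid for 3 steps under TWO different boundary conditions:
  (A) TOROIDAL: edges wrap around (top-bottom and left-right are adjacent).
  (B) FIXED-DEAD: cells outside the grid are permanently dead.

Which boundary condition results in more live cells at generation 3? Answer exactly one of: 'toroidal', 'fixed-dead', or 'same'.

Under TOROIDAL boundary, generation 3:
......
.O.O.O
.O.O..
....OO
O.O..O
......
..OO..
..O.O.
Population = 14

Under FIXED-DEAD boundary, generation 3:
.OOOO.
O.....
O....O
O...OO
....OO
.O...O
.OOOO.
......
Population = 18

Comparison: toroidal=14, fixed-dead=18 -> fixed-dead

Answer: fixed-dead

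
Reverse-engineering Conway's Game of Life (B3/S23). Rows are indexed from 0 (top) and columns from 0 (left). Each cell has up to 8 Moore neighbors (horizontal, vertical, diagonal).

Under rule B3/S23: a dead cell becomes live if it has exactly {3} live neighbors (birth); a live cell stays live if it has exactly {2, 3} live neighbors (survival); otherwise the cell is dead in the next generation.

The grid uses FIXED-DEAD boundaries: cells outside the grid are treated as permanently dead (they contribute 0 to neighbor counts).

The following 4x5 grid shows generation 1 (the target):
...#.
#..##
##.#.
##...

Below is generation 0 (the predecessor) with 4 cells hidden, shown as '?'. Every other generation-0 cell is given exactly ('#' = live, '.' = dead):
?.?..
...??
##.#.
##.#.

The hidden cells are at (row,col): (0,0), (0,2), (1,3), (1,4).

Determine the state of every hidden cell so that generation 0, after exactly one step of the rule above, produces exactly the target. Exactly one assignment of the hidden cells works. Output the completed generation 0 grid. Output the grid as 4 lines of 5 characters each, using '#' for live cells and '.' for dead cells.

Answer: #.#..
...##
##.#.
##.#.

Derivation:
Hidden generation-0 cells (in order): (0,0), (0,2), (1,3), (1,4).
A hidden cell only influences target cells in its own 3x3 neighborhood. Try each of the 2^4 = 16 assignments, step the completed generation 0 forward once under B3/S23, and compare with the target:
  (0,0)=. (0,2)=. (1,3)=. (1,4)=. -> step gives (0,3)='.' but target has '#' -> reject
  (0,0)=. (0,2)=. (1,3)=. (1,4)=# -> step gives (0,3)='.' but target has '#' -> reject
  (0,0)=. (0,2)=. (1,3)=# (1,4)=. -> step gives (0,3)='.' but target has '#' -> reject
  (0,0)=. (0,2)=. (1,3)=# (1,4)=# -> step gives (0,3)='.' but target has '#' -> reject
  (0,0)=. (0,2)=# (1,3)=. (1,4)=. -> step gives (0,3)='.' but target has '#' -> reject
  (0,0)=. (0,2)=# (1,3)=. (1,4)=# -> step gives (0,3)='.' but target has '#' -> reject
  (0,0)=. (0,2)=# (1,3)=# (1,4)=. -> step gives (0,3)='.' but target has '#' -> reject
  (0,0)=. (0,2)=# (1,3)=# (1,4)=# -> step gives (1,0)='.' but target has '#' -> reject
  (0,0)=# (0,2)=. (1,3)=. (1,4)=. -> step gives (0,3)='.' but target has '#' -> reject
  (0,0)=# (0,2)=. (1,3)=. (1,4)=# -> step gives (0,3)='.' but target has '#' -> reject
  (0,0)=# (0,2)=. (1,3)=# (1,4)=. -> step gives (0,3)='.' but target has '#' -> reject
  (0,0)=# (0,2)=. (1,3)=# (1,4)=# -> step gives (0,3)='.' but target has '#' -> reject
  (0,0)=# (0,2)=# (1,3)=. (1,4)=. -> step gives (0,3)='.' but target has '#' -> reject
  (0,0)=# (0,2)=# (1,3)=. (1,4)=# -> step gives (0,3)='.' but target has '#' -> reject
  (0,0)=# (0,2)=# (1,3)=# (1,4)=. -> step gives (0,3)='.' but target has '#' -> reject
  (0,0)=# (0,2)=# (1,3)=# (1,4)=# -> step reproduces the target at every cell -> ACCEPT
Unique solution: (0,0)=live, (0,2)=live, (1,3)=live, (1,4)=live.
Check: live-neighbor counts of every cell in the completed generation 0:
02132
34432
33534
33412
Applying B3/S23 to generation 0 with these counts gives:
...#.
#..##
##.#.
##...
which matches the target exactly.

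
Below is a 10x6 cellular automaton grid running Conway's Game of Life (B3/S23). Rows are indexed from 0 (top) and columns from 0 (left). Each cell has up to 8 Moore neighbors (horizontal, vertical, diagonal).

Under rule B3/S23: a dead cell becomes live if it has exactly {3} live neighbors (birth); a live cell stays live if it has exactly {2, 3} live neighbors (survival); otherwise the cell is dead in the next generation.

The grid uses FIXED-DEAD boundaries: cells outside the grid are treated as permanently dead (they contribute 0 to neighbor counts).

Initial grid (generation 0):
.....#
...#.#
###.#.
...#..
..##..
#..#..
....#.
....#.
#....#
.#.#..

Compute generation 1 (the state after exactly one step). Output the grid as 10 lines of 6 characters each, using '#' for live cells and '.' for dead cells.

Answer: ....#.
.###.#
.##.#.
....#.
..###.
..###.
...##.
....##
....#.
......

Derivation:
Simulating step by step:
Generation 0 (given above): 18 live cells
Generation 1: 20 live cells
(generation 1 grid is the final answer)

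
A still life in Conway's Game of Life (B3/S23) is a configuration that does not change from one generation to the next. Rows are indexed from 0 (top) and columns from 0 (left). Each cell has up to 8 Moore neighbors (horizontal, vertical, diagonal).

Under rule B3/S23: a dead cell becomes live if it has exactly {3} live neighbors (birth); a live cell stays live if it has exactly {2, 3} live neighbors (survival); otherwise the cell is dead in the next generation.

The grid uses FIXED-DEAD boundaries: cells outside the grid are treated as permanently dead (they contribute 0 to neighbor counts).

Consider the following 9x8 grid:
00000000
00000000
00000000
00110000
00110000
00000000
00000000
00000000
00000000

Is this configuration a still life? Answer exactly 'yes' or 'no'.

Answer: yes

Derivation:
Compute generation 1 and compare to generation 0 (given above):
Generation 1:
00000000
00000000
00000000
00110000
00110000
00000000
00000000
00000000
00000000
The grids are IDENTICAL -> still life.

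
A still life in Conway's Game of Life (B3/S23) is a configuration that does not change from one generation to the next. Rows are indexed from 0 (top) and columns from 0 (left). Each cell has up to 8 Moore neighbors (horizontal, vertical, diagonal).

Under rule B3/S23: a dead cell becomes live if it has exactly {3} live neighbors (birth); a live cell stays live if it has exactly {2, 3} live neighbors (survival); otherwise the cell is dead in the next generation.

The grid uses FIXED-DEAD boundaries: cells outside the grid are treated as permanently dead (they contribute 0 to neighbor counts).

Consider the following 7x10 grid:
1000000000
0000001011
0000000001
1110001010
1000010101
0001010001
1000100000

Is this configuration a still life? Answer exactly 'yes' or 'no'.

Answer: no

Derivation:
Compute generation 1 and compare to generation 0 (given above):
Generation 1:
0000000000
0000000011
0100000001
1100001111
1010110101
0000011010
0000100000
Cell (0,0) differs: gen0=1 vs gen1=0 -> NOT a still life.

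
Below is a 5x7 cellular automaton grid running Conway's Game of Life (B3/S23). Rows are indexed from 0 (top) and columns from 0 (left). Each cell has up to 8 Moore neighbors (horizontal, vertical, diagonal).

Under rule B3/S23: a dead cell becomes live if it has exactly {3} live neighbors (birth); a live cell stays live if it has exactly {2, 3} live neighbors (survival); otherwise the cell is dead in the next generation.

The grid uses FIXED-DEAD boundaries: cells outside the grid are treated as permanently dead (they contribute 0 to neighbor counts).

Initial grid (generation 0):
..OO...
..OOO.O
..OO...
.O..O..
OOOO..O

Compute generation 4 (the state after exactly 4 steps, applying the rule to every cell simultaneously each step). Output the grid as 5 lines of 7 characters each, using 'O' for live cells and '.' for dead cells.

Simulating step by step:
Generation 0 (given above): 15 live cells
Generation 1: 12 live cells
..O.O..
.O..O..
.O...O.
O...O..
OOOO...
Generation 2: 17 live cells
...O...
.OOOOO.
OO..OO.
O..OO..
OOOO...
Generation 3: 11 live cells
...O...
OO...O.
O......
.....O.
OOOOO..
Generation 4: 12 live cells
(generation 4 grid is the final answer)

Answer: .......
OO.....
OO.....
O.OOO..
.OOOO..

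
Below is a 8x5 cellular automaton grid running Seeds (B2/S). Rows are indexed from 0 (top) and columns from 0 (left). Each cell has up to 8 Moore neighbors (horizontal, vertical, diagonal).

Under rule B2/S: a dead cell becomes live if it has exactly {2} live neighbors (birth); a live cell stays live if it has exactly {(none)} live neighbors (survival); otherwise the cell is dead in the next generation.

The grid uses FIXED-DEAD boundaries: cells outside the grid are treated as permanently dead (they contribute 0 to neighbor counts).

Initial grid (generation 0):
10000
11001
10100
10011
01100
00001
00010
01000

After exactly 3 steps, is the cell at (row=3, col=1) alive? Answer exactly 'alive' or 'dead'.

Answer: alive

Derivation:
Simulating step by step:
Generation 0 (given above): 14 live cells
Generation 1: 7 live cells
00000
00110
00000
00000
10000
01000
00101
00100
Generation 2: 9 live cells
00110
00000
00110
00000
01000
10110
00000
01000
Generation 3: 8 live cells
00000
01001
00000
01010
10010
00000
10010
00000

Cell (3,1) at generation 3: 1 -> alive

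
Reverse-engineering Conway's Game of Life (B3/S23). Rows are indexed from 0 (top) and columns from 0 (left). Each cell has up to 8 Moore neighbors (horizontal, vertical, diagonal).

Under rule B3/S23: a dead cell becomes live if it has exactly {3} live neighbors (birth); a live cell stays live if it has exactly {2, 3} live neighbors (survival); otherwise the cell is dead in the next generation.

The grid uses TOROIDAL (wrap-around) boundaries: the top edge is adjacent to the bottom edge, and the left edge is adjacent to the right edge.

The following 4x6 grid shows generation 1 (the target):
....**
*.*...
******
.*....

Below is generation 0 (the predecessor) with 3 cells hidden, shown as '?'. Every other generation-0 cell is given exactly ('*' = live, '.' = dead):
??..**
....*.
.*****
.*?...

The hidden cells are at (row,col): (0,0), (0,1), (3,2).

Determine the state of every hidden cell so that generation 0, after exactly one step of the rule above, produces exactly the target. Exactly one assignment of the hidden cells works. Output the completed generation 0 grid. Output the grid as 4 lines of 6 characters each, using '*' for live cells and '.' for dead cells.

Answer: ....**
....*.
.*****
.*....

Derivation:
Hidden generation-0 cells (in order): (0,0), (0,1), (3,2).
A hidden cell only influences target cells in its own 3x3 neighborhood. Try each of the 2^3 = 8 assignments, step the completed generation 0 forward once under B3/S23, and compare with the target:
  (0,0)=. (0,1)=. (3,2)=. -> step reproduces the target at every cell -> ACCEPT
  (0,0)=. (0,1)=. (3,2)=* -> step gives (0,3)='*' but target has '.' -> reject
  (0,0)=. (0,1)=* (3,2)=. -> step gives (0,0)='*' but target has '.' -> reject
  (0,0)=. (0,1)=* (3,2)=* -> step gives (0,0)='*' but target has '.' -> reject
  (0,0)=* (0,1)=. (3,2)=. -> step gives (0,0)='*' but target has '.' -> reject
  (0,0)=* (0,1)=. (3,2)=* -> step gives (0,0)='*' but target has '.' -> reject
  (0,0)=* (0,1)=* (3,2)=. -> step gives (0,0)='*' but target has '.' -> reject
  (0,0)=* (0,1)=* (3,2)=* -> step gives (0,0)='*' but target has '.' -> reject
Unique solution: (0,0)=dead, (0,1)=dead, (3,2)=dead.
Check: live-neighbor counts of every cell in the completed generation 0:
211222
323555
323332
424454
Applying B3/S23 to generation 0 with these counts gives:
....**
*.*...
******
.*....
which matches the target exactly.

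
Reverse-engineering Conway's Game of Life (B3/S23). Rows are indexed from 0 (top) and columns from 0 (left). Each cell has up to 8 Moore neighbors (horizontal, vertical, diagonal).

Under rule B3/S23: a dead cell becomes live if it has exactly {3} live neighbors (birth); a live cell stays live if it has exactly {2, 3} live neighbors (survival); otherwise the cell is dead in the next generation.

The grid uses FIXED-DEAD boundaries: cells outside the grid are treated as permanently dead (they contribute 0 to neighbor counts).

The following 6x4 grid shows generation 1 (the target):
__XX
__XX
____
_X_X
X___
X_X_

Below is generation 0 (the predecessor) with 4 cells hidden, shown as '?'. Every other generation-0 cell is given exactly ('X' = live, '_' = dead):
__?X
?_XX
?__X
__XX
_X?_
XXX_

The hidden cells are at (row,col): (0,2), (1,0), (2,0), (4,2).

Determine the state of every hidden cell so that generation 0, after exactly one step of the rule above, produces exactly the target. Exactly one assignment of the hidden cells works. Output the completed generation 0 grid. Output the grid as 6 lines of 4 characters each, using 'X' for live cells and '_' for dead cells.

Answer: ___X
__XX
___X
__XX
_XX_
XXX_

Derivation:
Hidden generation-0 cells (in order): (0,2), (1,0), (2,0), (4,2).
A hidden cell only influences target cells in its own 3x3 neighborhood. Try each of the 2^4 = 16 assignments, step the completed generation 0 forward once under B3/S23, and compare with the target:
  (0,2)=_ (1,0)=_ (2,0)=_ (4,2)=_ -> step gives (3,1)='_' but target has 'X' -> reject
  (0,2)=_ (1,0)=_ (2,0)=_ (4,2)=X -> step reproduces the target at every cell -> ACCEPT
  (0,2)=_ (1,0)=_ (2,0)=X (4,2)=_ -> step gives (2,1)='X' but target has '_' -> reject
  (0,2)=_ (1,0)=_ (2,0)=X (4,2)=X -> step gives (2,1)='X' but target has '_' -> reject
  (0,2)=_ (1,0)=X (2,0)=_ (4,2)=_ -> step gives (2,1)='X' but target has '_' -> reject
  (0,2)=_ (1,0)=X (2,0)=_ (4,2)=X -> step gives (2,1)='X' but target has '_' -> reject
  (0,2)=_ (1,0)=X (2,0)=X (4,2)=_ -> step gives (1,1)='X' but target has '_' -> reject
  (0,2)=_ (1,0)=X (2,0)=X (4,2)=X -> step gives (1,1)='X' but target has '_' -> reject
  (0,2)=X (1,0)=_ (2,0)=_ (4,2)=_ -> step gives (1,2)='_' but target has 'X' -> reject
  (0,2)=X (1,0)=_ (2,0)=_ (4,2)=X -> step gives (1,2)='_' but target has 'X' -> reject
  (0,2)=X (1,0)=_ (2,0)=X (4,2)=_ -> step gives (1,1)='X' but target has '_' -> reject
  (0,2)=X (1,0)=_ (2,0)=X (4,2)=X -> step gives (1,1)='X' but target has '_' -> reject
  (0,2)=X (1,0)=X (2,0)=_ (4,2)=_ -> step gives (0,1)='X' but target has '_' -> reject
  (0,2)=X (1,0)=X (2,0)=_ (4,2)=X -> step gives (0,1)='X' but target has '_' -> reject
  (0,2)=X (1,0)=X (2,0)=X (4,2)=_ -> step gives (0,1)='X' but target has '_' -> reject
  (0,2)=X (1,0)=X (2,0)=X (4,2)=X -> step gives (0,1)='X' but target has '_' -> reject
Unique solution: (0,2)=dead, (1,0)=dead, (2,0)=dead, (4,2)=live.
Check: live-neighbor counts of every cell in the completed generation 0:
0132
0133
0254
1343
3554
2432
Applying B3/S23 to generation 0 with these counts gives:
__XX
__XX
____
_X_X
X___
X_X_
which matches the target exactly.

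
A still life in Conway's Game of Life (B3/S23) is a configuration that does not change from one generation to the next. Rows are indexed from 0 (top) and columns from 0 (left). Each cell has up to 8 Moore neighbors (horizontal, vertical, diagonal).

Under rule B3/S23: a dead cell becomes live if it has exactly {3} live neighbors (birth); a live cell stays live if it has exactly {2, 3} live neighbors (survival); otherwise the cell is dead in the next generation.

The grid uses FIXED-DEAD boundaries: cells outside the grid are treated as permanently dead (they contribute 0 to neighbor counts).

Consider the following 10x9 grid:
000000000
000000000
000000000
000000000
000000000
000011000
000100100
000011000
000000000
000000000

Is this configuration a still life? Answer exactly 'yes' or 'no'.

Answer: yes

Derivation:
Compute generation 1 and compare to generation 0 (given above):
Generation 1:
000000000
000000000
000000000
000000000
000000000
000011000
000100100
000011000
000000000
000000000
The grids are IDENTICAL -> still life.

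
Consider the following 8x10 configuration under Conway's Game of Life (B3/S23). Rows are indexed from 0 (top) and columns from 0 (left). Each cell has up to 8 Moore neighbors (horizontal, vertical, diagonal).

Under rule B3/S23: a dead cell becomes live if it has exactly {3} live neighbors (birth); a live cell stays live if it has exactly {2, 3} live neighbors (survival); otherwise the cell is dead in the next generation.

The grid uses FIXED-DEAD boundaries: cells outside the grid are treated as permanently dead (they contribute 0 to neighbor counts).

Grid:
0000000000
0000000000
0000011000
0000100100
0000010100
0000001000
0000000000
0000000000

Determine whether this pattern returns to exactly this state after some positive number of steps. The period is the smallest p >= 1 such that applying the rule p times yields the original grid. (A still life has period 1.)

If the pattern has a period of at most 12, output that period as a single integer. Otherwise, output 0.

Answer: 1

Derivation:
Simulating and comparing each generation to the original:
Gen 0 (original, given above): 7 live cells
Gen 1: 7 live cells, MATCHES original -> period = 1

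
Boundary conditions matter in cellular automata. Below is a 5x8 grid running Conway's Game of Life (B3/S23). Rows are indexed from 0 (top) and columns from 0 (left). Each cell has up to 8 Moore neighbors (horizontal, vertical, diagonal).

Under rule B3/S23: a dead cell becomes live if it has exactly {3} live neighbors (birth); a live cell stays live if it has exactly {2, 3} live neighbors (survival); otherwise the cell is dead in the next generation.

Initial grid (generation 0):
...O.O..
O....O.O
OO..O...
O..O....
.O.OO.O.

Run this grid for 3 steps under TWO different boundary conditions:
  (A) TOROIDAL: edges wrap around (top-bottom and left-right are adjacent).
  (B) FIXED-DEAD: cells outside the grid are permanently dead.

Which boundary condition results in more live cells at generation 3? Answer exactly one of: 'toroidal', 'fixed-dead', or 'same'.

Answer: fixed-dead

Derivation:
Under TOROIDAL boundary, generation 3:
...O.OO.
.O...O..
.O....O.
O....OO.
.O...O..
Population = 12

Under FIXED-DEAD boundary, generation 3:
.....O..
.O.O..OO
O..OO.O.
.OO..O..
...OO...
Population = 14

Comparison: toroidal=12, fixed-dead=14 -> fixed-dead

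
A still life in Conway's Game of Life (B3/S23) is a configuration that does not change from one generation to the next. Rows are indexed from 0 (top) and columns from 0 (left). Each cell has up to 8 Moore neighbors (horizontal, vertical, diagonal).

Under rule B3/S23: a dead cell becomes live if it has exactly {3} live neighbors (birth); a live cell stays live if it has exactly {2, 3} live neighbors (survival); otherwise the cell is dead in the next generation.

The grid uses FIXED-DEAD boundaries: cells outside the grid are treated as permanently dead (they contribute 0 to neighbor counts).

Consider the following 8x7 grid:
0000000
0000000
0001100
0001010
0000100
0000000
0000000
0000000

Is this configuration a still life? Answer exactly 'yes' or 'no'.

Answer: yes

Derivation:
Compute generation 1 and compare to generation 0 (given above):
Generation 1:
0000000
0000000
0001100
0001010
0000100
0000000
0000000
0000000
The grids are IDENTICAL -> still life.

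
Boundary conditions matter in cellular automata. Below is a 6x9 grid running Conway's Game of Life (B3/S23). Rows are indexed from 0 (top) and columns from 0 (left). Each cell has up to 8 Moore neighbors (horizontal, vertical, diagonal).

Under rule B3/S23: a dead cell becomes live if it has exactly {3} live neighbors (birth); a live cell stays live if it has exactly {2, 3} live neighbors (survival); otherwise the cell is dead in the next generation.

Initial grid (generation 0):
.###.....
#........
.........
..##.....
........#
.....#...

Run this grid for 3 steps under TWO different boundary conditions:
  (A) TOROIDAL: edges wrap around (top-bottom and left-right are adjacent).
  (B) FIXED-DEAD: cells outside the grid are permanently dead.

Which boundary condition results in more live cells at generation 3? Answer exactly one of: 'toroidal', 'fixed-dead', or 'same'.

Answer: fixed-dead

Derivation:
Under TOROIDAL boundary, generation 3:
...#.....
..#......
.........
.........
.........
..#......
Population = 3

Under FIXED-DEAD boundary, generation 3:
.##......
.##......
.........
.........
.........
.........
Population = 4

Comparison: toroidal=3, fixed-dead=4 -> fixed-dead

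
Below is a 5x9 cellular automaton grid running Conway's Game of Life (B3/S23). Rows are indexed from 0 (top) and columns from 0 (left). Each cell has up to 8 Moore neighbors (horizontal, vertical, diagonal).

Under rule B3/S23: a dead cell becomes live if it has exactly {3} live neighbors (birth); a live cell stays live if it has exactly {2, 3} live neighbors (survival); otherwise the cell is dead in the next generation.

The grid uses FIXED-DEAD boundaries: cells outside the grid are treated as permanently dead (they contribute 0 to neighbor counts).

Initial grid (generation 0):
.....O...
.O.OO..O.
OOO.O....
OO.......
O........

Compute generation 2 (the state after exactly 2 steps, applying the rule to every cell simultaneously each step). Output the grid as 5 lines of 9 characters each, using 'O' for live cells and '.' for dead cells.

Answer: ...OOO...
...O.O...
.OO.OO...
.O.......
.O.......

Derivation:
Simulating step by step:
Generation 0 (given above): 12 live cells
Generation 1: 10 live cells
....O....
OO.OOO...
....O....
..O......
OO.......
Generation 2: 11 live cells
(generation 2 grid is the final answer)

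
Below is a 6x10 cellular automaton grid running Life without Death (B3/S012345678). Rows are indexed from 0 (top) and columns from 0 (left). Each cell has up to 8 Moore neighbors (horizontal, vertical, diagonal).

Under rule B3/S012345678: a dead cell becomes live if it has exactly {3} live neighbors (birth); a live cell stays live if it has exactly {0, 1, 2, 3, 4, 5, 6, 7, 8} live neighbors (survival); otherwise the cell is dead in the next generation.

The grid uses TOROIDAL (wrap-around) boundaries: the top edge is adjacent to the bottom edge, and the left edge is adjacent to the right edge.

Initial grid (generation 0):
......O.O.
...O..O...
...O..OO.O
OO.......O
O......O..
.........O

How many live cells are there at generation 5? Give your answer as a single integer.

Simulating step by step:
Generation 0 (given above): 14 live cells
Generation 1: 25 live cells
......OOO.
...O.OO.O.
..OO..OOOO
OO....OO.O
OO.....OO.
.......OOO
Generation 2: 31 live cells
.....OOOO.
..OOOOO.O.
.OOOO.OOOO
OO....OO.O
OO.....OO.
O......OOO
Generation 3: 36 live cells
...O.OOOO.
.OOOOOO.O.
.OOOO.OOOO
OO.O.OOO.O
OO.....OO.
OO.....OOO
Generation 4: 38 live cells
...O.OOOO.
OOOOOOO.O.
.OOOO.OOOO
OO.O.OOO.O
OO.....OO.
OOO....OOO
Generation 5: 38 live cells
...O.OOOO.
OOOOOOO.O.
.OOOO.OOOO
OO.O.OOO.O
OO.....OO.
OOO....OOO
Population at generation 5: 38

Answer: 38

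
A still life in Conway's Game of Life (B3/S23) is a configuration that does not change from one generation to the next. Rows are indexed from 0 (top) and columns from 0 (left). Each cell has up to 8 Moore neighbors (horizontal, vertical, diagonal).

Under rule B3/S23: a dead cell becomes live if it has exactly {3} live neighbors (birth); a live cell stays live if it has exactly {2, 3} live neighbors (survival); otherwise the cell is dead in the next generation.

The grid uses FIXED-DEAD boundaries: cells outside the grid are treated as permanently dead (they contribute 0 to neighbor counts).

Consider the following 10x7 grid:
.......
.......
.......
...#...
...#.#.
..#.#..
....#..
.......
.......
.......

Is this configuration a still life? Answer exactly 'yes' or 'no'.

Compute generation 1 and compare to generation 0 (given above):
Generation 1:
.......
.......
.......
....#..
..##...
....##.
...#...
.......
.......
.......
Cell (3,3) differs: gen0=1 vs gen1=0 -> NOT a still life.

Answer: no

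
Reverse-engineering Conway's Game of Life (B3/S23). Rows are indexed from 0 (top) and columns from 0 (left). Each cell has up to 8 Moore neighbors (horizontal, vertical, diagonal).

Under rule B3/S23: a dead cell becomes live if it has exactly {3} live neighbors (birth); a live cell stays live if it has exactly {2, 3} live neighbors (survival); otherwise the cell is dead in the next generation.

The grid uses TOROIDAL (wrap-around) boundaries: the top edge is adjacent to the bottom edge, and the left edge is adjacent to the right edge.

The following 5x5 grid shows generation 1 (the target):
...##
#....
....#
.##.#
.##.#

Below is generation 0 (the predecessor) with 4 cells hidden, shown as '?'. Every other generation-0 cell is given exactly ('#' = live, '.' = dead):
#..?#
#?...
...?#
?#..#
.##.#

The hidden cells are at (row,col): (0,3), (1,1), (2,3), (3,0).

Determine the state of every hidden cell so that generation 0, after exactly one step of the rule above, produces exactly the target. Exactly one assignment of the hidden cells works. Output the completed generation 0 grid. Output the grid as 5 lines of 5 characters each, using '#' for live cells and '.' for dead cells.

Answer: #...#
#....
....#
.#..#
.##.#

Derivation:
Hidden generation-0 cells (in order): (0,3), (1,1), (2,3), (3,0).
A hidden cell only influences target cells in its own 3x3 neighborhood. Try each of the 2^4 = 16 assignments, step the completed generation 0 forward once under B3/S23, and compare with the target:
  (0,3)=. (1,1)=. (2,3)=. (3,0)=. -> step reproduces the target at every cell -> ACCEPT
  (0,3)=. (1,1)=. (2,3)=. (3,0)=# -> step gives (2,1)='#' but target has '.' -> reject
  (0,3)=. (1,1)=. (2,3)=# (3,0)=. -> step gives (1,3)='#' but target has '.' -> reject
  (0,3)=. (1,1)=. (2,3)=# (3,0)=# -> step gives (1,3)='#' but target has '.' -> reject
  (0,3)=. (1,1)=# (2,3)=. (3,0)=. -> step gives (0,2)='#' but target has '.' -> reject
  (0,3)=. (1,1)=# (2,3)=. (3,0)=# -> step gives (0,2)='#' but target has '.' -> reject
  (0,3)=. (1,1)=# (2,3)=# (3,0)=. -> step gives (0,2)='#' but target has '.' -> reject
  (0,3)=. (1,1)=# (2,3)=# (3,0)=# -> step gives (0,2)='#' but target has '.' -> reject
  (0,3)=# (1,1)=. (2,3)=. (3,0)=. -> step gives (0,2)='#' but target has '.' -> reject
  (0,3)=# (1,1)=. (2,3)=. (3,0)=# -> step gives (0,2)='#' but target has '.' -> reject
  (0,3)=# (1,1)=. (2,3)=# (3,0)=. -> step gives (0,2)='#' but target has '.' -> reject
  (0,3)=# (1,1)=. (2,3)=# (3,0)=# -> step gives (0,2)='#' but target has '.' -> reject
  (0,3)=# (1,1)=# (2,3)=. (3,0)=. -> step gives (0,4)='.' but target has '#' -> reject
  (0,3)=# (1,1)=# (2,3)=. (3,0)=# -> step gives (0,4)='.' but target has '#' -> reject
  (0,3)=# (1,1)=# (2,3)=# (3,0)=. -> step gives (0,4)='.' but target has '#' -> reject
  (0,3)=# (1,1)=# (2,3)=# (3,0)=# -> step gives (0,4)='.' but target has '#' -> reject
Unique solution: (0,3)=dead, (1,1)=dead, (2,3)=dead, (3,0)=dead.
Check: live-neighbor counts of every cell in the completed generation 0:
44233
32024
42122
52342
63243
Applying B3/S23 to generation 0 with these counts gives:
...##
#....
....#
.##.#
.##.#
which matches the target exactly.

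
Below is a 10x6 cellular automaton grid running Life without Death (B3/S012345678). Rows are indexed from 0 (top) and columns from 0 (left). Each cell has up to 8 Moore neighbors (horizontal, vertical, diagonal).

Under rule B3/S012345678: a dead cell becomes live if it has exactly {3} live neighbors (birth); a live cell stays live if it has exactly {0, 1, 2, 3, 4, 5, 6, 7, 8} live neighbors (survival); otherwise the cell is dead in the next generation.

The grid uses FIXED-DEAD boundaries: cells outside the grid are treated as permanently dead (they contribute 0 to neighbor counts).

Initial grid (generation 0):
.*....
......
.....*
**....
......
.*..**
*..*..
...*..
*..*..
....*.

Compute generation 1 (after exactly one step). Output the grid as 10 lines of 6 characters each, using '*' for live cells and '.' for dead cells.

Simulating step by step:
Generation 0 (given above): 13 live cells
Generation 1: 19 live cells
(generation 1 grid is the final answer)

Answer: .*....
......
.....*
**....
**....
.*..**
*.**..
..***.
*..**.
....*.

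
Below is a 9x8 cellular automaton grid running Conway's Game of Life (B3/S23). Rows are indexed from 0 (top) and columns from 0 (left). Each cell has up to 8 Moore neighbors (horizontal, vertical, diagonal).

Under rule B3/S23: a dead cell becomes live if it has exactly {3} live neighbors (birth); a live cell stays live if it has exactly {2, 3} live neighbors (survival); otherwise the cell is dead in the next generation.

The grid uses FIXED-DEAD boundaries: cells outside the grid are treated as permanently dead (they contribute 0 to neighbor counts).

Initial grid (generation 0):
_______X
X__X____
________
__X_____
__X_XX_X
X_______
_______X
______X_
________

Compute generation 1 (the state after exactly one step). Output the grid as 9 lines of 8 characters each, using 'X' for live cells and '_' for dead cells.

Answer: ________
________
________
___X____
_X_X____
______X_
________
________
________

Derivation:
Simulating step by step:
Generation 0 (given above): 11 live cells
Generation 1: 4 live cells
(generation 1 grid is the final answer)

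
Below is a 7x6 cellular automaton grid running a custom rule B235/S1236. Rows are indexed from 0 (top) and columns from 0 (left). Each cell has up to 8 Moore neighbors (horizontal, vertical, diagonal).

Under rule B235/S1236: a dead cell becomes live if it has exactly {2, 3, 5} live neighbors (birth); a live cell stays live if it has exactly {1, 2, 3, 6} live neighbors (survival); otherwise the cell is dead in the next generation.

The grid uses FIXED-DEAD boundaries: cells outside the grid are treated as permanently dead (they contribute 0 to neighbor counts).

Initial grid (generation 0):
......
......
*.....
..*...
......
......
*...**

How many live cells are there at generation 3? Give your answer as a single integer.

Answer: 19

Derivation:
Simulating step by step:
Generation 0 (given above): 5 live cells
Generation 1: 6 live cells
......
......
.*....
.*....
......
....**
....**
Generation 2: 14 live cells
......
......
***...
***...
....**
...***
...***
Generation 3: 19 live cells
......
***...
*.**..
*.****
***..*
..*...
..**.*
Population at generation 3: 19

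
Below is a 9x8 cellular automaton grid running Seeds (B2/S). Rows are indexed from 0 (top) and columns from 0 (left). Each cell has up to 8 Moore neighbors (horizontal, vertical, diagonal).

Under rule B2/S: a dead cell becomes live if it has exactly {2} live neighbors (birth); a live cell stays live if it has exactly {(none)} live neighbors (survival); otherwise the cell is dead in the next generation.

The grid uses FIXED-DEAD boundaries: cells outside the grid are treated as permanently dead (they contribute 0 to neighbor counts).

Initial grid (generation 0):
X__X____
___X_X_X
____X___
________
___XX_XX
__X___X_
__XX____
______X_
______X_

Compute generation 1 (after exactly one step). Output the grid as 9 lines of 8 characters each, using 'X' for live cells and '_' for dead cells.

Simulating step by step:
Generation 0 (given above): 16 live cells
Generation 1: 21 live cells
(generation 1 grid is the final answer)

Answer: __X___X_
__X___X_
___X_XX_
______XX
__X_____
_X______
_X___XXX
__XX_X_X
_____X_X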